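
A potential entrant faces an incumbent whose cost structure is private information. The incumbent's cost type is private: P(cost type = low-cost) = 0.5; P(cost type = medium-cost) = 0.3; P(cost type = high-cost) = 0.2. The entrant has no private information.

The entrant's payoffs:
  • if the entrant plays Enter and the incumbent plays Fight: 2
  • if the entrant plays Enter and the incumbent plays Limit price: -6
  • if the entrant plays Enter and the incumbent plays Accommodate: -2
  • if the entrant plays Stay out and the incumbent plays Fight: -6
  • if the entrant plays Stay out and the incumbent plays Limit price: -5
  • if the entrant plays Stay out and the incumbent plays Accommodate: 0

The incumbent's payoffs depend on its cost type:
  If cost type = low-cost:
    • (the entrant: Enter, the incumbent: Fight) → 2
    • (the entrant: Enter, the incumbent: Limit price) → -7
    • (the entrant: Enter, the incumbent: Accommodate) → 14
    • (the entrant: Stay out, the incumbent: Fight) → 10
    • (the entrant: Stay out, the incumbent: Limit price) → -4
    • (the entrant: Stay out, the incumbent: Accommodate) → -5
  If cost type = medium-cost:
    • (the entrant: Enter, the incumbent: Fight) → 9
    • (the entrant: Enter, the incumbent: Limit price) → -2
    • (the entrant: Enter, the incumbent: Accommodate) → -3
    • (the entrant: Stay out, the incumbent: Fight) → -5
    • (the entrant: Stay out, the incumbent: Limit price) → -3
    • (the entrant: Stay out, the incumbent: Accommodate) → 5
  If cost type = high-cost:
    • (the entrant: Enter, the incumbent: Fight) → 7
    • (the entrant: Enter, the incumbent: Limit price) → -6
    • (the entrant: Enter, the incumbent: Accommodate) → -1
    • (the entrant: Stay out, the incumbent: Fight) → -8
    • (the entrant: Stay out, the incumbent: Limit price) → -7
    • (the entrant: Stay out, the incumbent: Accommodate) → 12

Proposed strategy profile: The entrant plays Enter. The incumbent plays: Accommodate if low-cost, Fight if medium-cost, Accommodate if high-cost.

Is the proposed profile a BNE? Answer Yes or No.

No

The entrant plays Enter: E[Enter] = 0.5·(-2) + 0.3·(2) + 0.2·(-2) = -0.8; E[Stay out] = -1.8. Best-responding. ✓
The incumbent (cost type low-cost), facing Enter: Fight gives 2, Limit price gives -7, Accommodate gives 14. Proposed Accommodate is best. ✓
The incumbent (cost type medium-cost), facing Enter: Fight gives 9, Limit price gives -2, Accommodate gives -3. Proposed Fight is best. ✓
The incumbent (cost type high-cost), facing Enter: Fight gives 7, Limit price gives -6, Accommodate gives -1. Proposed Accommodate is not best — profitable deviation exists. ✗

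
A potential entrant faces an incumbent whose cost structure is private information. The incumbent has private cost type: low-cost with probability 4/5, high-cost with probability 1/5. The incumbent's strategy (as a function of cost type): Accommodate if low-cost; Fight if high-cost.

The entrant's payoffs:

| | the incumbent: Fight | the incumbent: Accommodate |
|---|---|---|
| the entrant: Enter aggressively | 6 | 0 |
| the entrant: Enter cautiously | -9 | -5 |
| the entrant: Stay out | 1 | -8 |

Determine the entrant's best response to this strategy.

E[Enter aggressively] = 4/5·(0) + 1/5·(6) = 6/5
E[Enter cautiously] = 4/5·(-5) + 1/5·(-9) = -29/5
E[Stay out] = 4/5·(-8) + 1/5·(1) = -31/5
Best response: Enter aggressively (6/5 is the largest).

Enter aggressively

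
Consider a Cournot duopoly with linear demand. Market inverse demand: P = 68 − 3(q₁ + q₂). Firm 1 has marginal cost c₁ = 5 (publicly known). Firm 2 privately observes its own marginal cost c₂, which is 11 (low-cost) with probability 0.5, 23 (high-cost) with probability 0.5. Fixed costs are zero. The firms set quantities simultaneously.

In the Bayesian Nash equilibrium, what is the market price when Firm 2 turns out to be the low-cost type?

Type-c best response for Firm 2: q₂(c) = (68 − c)/6 − q₁/2.
Firm 1 maximizes expected profit; its first-order condition is 68 − 6q₁ − 3E[q₂] − 5 = 0.
Substituting E[q₂] and solving: E[c₂] = 17, so q₁ = (68 − 2·5 + 17)/9 = 8.33333.
q₂(low-cost) = 5.33333, so P = 68 − 3·(8.33333 + 5.33333) = 27.

27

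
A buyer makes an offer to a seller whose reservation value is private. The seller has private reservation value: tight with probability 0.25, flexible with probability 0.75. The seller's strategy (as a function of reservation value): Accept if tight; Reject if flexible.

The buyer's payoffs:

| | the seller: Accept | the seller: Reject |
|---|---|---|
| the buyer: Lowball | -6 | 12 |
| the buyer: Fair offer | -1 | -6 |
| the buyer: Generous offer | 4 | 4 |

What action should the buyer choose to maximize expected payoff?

Lowball

E[Lowball] = 0.25·(-6) + 0.75·(12) = 7.5
E[Fair offer] = 0.25·(-1) + 0.75·(-6) = -4.75
E[Generous offer] = 0.25·(4) + 0.75·(4) = 4
Best response: Lowball (7.5 is the largest).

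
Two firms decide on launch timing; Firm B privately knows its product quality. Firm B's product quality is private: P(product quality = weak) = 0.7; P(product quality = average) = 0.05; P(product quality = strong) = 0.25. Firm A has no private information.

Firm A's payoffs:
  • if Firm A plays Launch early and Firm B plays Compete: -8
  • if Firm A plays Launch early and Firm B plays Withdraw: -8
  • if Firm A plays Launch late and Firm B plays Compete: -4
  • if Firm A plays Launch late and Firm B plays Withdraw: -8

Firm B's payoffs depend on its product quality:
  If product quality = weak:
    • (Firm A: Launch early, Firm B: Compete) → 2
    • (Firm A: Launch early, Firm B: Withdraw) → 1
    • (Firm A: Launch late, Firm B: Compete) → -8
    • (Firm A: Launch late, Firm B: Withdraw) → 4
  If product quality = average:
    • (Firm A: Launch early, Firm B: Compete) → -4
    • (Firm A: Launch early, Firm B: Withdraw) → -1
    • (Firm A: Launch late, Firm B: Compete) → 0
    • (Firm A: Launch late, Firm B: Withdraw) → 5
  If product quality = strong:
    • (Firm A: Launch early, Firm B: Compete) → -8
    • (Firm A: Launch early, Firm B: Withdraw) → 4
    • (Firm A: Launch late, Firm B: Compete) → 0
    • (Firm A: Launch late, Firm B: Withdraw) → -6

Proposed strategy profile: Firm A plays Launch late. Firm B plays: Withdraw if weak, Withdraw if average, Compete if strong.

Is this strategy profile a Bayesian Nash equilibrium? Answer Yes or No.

A profile is a BNE iff every type of every player is best-responding given beliefs about the other side.
Firm A plays Launch late: E[Launch late] = 0.7·(-8) + 0.05·(-8) + 0.25·(-4) = -7; E[Launch early] = -8. Best-responding. ✓
Firm B (product quality weak), facing Launch late: Compete gives -8, Withdraw gives 4. Proposed Withdraw is best. ✓
Firm B (product quality average), facing Launch late: Compete gives 0, Withdraw gives 5. Proposed Withdraw is best. ✓
Firm B (product quality strong), facing Launch late: Compete gives 0, Withdraw gives -6. Proposed Compete is best. ✓

Yes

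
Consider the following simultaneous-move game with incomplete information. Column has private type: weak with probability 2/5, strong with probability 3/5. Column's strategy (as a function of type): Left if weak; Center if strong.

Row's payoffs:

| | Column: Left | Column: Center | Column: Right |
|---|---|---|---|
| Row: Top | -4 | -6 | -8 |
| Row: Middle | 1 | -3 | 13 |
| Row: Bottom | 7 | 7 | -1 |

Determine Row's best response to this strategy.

E[Top] = 2/5·(-4) + 3/5·(-6) = -26/5
E[Middle] = 2/5·(1) + 3/5·(-3) = -7/5
E[Bottom] = 2/5·(7) + 3/5·(7) = 7
Best response: Bottom (7 is the largest).

Bottom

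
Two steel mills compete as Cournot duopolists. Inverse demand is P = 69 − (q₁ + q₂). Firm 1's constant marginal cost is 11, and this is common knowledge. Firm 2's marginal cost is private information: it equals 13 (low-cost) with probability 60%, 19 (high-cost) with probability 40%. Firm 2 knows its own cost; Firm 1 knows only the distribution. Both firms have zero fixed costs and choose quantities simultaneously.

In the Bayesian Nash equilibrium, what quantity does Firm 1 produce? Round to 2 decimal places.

20.80

Firm 2 with cost c maximizes (69 − (q₁+q₂) − c)·q₂, giving q₂(c) = (69 − c − q₁)/2.
E[c₂] = 0.6·13 + 0.4·19 = 15.4
Firm 1's FOC against E[q₂] yields q₁ = (69 − 2·11 + E[c₂])/3 = (69 − 22 + 15.4)/3 = 20.8.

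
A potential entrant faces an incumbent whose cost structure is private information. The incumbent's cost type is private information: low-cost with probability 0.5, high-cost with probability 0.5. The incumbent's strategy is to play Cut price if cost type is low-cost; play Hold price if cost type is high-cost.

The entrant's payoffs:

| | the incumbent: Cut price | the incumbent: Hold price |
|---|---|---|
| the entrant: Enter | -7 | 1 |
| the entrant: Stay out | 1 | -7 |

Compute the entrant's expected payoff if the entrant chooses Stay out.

-3

Take the expectation over the incumbent's cost type, weighting each type's action by its prior probability.
E[Stay out] = 0.5·1 + 0.5·(-7) = 0.5 + (-3.5) = -3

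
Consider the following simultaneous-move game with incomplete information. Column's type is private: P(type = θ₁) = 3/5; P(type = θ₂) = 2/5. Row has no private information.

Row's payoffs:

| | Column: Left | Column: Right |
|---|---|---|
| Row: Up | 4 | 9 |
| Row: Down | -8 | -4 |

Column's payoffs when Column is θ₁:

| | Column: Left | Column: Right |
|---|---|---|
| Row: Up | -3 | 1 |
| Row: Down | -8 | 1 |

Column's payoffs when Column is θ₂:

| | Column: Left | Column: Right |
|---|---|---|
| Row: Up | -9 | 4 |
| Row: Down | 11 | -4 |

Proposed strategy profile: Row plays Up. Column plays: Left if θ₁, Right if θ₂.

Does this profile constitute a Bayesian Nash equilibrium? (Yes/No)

No

Row plays Up: E[Up] = 3/5·(4) + 2/5·(9) = 6; E[Down] = -32/5. Best-responding. ✓
Column (type θ₁), facing Up: Left gives -3, Right gives 1. Proposed Left is not best — profitable deviation exists. ✗
Column (type θ₂), facing Up: Left gives -9, Right gives 4. Proposed Right is best. ✓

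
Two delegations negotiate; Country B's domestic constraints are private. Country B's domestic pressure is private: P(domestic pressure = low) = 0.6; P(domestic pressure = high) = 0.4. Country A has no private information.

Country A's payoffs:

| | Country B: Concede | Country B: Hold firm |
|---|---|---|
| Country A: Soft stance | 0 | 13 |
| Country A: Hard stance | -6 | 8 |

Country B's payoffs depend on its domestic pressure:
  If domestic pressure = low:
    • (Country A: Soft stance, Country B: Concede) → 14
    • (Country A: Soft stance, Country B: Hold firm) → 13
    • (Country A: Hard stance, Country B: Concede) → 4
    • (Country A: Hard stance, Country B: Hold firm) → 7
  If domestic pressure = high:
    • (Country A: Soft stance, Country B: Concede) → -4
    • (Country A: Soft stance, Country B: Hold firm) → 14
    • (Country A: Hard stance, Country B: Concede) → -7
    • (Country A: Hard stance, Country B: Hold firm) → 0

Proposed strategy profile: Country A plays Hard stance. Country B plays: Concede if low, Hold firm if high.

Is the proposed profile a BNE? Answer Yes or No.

Country A plays Hard stance: E[Hard stance] = 0.6·(-6) + 0.4·(8) = -0.4; E[Soft stance] = 5.2. Not best-responding. ✗
Country B (domestic pressure low), facing Hard stance: Concede gives 4, Hold firm gives 7. Proposed Concede is not best — profitable deviation exists. ✗
Country B (domestic pressure high), facing Hard stance: Concede gives -7, Hold firm gives 0. Proposed Hold firm is best. ✓

No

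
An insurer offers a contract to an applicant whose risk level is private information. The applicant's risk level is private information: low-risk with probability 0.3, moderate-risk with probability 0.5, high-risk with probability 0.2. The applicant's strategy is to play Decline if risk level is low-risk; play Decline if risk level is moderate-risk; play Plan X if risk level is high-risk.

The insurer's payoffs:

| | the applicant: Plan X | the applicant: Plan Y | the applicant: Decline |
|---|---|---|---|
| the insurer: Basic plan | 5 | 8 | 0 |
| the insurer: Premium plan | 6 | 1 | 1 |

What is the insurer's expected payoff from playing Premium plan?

E[Premium plan] = 0.3·1 + 0.5·1 + 0.2·6 = 0.3 + 0.5 + 1.2 = 2

2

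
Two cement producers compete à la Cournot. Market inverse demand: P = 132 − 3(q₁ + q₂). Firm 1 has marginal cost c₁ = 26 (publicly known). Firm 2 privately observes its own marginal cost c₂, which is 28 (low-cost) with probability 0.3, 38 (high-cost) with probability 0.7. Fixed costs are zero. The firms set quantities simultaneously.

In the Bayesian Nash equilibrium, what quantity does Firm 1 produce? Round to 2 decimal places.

Type-c best response for Firm 2: q₂(c) = (132 − c)/6 − q₁/2.
Firm 1 maximizes expected profit; its first-order condition is 132 − 6q₁ − 3E[q₂] − 26 = 0.
Substituting E[q₂] and solving: E[c₂] = 35, so q₁ = (132 − 2·26 + 35)/9 = 12.7778.

12.78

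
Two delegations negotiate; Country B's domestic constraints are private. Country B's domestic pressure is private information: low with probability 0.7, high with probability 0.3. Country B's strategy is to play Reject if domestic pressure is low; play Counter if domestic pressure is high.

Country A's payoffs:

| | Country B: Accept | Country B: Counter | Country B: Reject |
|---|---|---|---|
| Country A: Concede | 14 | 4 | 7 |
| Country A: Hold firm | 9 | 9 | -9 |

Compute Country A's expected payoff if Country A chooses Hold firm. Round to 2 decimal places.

-3.60

E[Hold firm] = 0.7·(-9) + 0.3·9 = (-6.3) + 2.7 = -3.6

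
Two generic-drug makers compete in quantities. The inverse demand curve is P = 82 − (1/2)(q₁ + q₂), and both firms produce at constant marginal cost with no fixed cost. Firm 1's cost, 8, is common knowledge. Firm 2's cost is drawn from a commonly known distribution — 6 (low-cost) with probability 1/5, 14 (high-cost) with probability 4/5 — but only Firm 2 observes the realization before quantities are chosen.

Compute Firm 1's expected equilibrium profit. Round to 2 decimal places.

Firm 2 with cost c maximizes (82 − (1/2)(q₁+q₂) − c)·q₂, giving q₂(c) = (82 − c − (1/2)q₁).
E[c₂] = 1/5·6 + 4/5·14 = 12.4
Firm 1's FOC against E[q₂] yields q₁ = (82 − 2·8 + E[c₂])/(3/2) = (82 − 16 + 12.4)/(3/2) = 52.2667.
E[P] = 82 − (1/2)·(q₁ + E[q₂]) = 34.1333; Firm 1's expected profit = (E[P] − 8)·q₁ = (34.1333 − 8)·52.2667 = 1365.9.

1365.90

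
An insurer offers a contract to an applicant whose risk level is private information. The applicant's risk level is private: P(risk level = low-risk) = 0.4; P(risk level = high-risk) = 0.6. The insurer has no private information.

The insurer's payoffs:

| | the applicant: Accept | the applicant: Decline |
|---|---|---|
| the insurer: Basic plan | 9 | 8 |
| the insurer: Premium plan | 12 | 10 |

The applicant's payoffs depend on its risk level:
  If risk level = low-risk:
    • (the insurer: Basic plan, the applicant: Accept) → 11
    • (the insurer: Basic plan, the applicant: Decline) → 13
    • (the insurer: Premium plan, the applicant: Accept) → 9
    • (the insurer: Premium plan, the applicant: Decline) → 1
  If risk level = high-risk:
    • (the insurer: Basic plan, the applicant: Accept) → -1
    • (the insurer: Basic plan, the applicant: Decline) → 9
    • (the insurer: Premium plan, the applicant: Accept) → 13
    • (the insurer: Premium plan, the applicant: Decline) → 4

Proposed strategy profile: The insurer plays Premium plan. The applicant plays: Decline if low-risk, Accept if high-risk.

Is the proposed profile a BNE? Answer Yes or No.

No

A profile is a BNE iff every type of every player is best-responding given beliefs about the other side.
The insurer plays Premium plan: E[Premium plan] = 0.4·(10) + 0.6·(12) = 11.2; E[Basic plan] = 8.6. Best-responding. ✓
The applicant (risk level low-risk), facing Premium plan: Accept gives 9, Decline gives 1. Proposed Decline is not best — profitable deviation exists. ✗
The applicant (risk level high-risk), facing Premium plan: Accept gives 13, Decline gives 4. Proposed Accept is best. ✓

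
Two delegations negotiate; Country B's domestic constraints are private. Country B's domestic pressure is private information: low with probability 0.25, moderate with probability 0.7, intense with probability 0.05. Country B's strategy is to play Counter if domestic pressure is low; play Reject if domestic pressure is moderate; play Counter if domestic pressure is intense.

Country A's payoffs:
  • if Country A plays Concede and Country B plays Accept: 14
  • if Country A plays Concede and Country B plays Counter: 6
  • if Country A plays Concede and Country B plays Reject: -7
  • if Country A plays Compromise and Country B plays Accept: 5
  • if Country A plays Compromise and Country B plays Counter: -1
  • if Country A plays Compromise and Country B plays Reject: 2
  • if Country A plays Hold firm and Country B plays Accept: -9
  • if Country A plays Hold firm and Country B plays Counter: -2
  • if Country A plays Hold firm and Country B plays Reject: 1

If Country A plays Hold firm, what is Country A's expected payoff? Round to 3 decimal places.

E[Hold firm] = 0.25·(-2) + 0.7·1 + 0.05·(-2) = (-0.5) + 0.7 + (-0.1) = 0.1

0.100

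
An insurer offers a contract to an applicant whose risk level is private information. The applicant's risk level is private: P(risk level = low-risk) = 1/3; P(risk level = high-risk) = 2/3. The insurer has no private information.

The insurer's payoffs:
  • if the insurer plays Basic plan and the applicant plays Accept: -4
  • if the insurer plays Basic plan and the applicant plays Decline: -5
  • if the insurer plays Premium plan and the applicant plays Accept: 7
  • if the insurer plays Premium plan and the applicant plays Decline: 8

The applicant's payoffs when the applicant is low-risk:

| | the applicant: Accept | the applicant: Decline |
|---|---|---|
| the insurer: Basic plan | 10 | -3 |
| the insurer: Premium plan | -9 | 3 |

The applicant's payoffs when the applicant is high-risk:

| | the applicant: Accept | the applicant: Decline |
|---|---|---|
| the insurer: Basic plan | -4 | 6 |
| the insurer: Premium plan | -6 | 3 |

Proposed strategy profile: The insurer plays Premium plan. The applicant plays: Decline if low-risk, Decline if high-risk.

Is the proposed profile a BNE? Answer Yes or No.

A profile is a BNE iff every type of every player is best-responding given beliefs about the other side.
The insurer plays Premium plan: E[Premium plan] = 1/3·(8) + 2/3·(8) = 8; E[Basic plan] = -5. Best-responding. ✓
The applicant (risk level low-risk), facing Premium plan: Accept gives -9, Decline gives 3. Proposed Decline is best. ✓
The applicant (risk level high-risk), facing Premium plan: Accept gives -6, Decline gives 3. Proposed Decline is best. ✓

Yes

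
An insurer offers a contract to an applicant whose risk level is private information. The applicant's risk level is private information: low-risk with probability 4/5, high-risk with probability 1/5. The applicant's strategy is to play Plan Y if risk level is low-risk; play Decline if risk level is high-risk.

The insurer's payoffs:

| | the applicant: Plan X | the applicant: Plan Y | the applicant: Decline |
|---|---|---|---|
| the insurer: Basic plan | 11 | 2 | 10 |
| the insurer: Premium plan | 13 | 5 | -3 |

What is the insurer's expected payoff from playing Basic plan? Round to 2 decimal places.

3.60

Take the expectation over the applicant's risk level, weighting each type's action by its prior probability.
E[Basic plan] = 4/5·2 + 1/5·10 = 8/5 + 2 = 18/5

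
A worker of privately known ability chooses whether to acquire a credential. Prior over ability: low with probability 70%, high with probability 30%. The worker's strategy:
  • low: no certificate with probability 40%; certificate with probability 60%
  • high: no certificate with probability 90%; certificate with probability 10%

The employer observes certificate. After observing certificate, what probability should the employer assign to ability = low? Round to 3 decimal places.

P(certificate) = 0.7·0.6 + 0.3·0.1 = 0.45
P(low | certificate) = (0.7·0.6) / 0.45 = 0.42 / 0.45 = 0.933333

0.933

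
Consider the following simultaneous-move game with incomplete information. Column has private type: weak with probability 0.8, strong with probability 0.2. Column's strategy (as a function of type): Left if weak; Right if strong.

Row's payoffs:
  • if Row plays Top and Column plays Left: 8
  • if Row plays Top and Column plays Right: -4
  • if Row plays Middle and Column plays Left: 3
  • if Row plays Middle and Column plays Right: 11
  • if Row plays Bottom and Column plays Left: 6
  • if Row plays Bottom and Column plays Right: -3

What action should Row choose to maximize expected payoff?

Top

E[Top] = 0.8·(8) + 0.2·(-4) = 5.6
E[Middle] = 0.8·(3) + 0.2·(11) = 4.6
E[Bottom] = 0.8·(6) + 0.2·(-3) = 4.2
Best response: Top (5.6 is the largest).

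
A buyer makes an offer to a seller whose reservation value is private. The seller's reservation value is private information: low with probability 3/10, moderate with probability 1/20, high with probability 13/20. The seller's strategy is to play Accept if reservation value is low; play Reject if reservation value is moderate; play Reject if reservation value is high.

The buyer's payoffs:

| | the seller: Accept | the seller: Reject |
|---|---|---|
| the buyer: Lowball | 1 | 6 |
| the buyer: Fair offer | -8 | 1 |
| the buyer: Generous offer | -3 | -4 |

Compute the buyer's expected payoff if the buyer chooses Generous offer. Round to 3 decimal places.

E[Generous offer] = 3/10·(-3) + 1/20·(-4) + 13/20·(-4) = (-9/10) + (-1/5) + (-13/5) = -37/10

-3.700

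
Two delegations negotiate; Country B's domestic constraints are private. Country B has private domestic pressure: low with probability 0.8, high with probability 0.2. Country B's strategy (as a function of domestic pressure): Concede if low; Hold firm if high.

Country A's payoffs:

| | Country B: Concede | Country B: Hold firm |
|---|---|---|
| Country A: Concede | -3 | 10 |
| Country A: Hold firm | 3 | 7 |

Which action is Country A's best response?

Hold firm

E[Concede] = 0.8·(-3) + 0.2·(10) = -0.4
E[Hold firm] = 0.8·(3) + 0.2·(7) = 3.8
Best response: Hold firm (3.8 is the largest).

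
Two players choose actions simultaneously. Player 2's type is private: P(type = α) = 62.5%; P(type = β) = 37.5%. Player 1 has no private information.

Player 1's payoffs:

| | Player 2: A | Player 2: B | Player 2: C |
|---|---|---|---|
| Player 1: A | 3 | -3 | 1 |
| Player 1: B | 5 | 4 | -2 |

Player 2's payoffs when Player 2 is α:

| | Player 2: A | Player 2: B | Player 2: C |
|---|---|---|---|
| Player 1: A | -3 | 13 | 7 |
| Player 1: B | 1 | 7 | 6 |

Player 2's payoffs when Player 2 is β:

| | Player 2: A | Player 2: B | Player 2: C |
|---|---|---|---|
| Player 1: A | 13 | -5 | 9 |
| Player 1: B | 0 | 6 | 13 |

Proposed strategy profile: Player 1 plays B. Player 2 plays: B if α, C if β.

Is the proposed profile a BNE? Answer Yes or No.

A profile is a BNE iff every type of every player is best-responding given beliefs about the other side.
Player 1 plays B: E[B] = 0.625·(4) + 0.375·(-2) = 1.75; E[A] = -1.5. Best-responding. ✓
Player 2 (type α), facing B: A gives 1, B gives 7, C gives 6. Proposed B is best. ✓
Player 2 (type β), facing B: A gives 0, B gives 6, C gives 13. Proposed C is best. ✓

Yes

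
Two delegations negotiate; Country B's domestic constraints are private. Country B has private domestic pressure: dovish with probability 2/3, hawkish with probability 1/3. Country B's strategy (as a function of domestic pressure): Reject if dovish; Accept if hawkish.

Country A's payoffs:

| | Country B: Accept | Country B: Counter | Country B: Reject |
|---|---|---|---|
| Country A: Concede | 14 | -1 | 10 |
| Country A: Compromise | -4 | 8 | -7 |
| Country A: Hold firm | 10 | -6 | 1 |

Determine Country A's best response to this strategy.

Concede

Compute Country A's expected payoff for each action, taking the expectation over Country B's type.
E[Concede] = 2/3·(10) + 1/3·(14) = 34/3
E[Compromise] = 2/3·(-7) + 1/3·(-4) = -6
E[Hold firm] = 2/3·(1) + 1/3·(10) = 4
Best response: Concede (34/3 is the largest).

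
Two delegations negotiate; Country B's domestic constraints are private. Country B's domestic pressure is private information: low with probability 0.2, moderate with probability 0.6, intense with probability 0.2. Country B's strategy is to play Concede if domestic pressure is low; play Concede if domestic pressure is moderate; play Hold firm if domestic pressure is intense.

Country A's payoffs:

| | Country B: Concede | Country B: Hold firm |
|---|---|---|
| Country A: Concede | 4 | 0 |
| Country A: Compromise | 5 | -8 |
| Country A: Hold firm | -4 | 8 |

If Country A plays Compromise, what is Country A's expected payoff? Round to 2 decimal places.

E[Compromise] = 0.2·5 + 0.6·5 + 0.2·(-8) = 1 + 3 + (-1.6) = 2.4

2.40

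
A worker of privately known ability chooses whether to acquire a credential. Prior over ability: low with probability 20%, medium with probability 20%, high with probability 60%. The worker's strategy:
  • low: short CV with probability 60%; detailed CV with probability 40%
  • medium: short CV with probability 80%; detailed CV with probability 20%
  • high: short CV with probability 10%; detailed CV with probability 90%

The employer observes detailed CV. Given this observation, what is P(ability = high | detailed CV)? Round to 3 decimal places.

Apply Bayes' rule using the sender's strategy as the likelihood.
P(detailed CV) = 0.2·0.4 + 0.2·0.2 + 0.6·0.9 = 0.66
P(high | detailed CV) = (0.6·0.9) / 0.66 = 0.54 / 0.66 = 0.818182

0.818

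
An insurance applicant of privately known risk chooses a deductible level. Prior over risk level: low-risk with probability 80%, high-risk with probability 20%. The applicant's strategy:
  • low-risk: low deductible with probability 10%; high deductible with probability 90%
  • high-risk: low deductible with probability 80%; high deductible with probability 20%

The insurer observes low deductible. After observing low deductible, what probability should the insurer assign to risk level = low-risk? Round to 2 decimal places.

0.33

P(low deductible) = 0.8·0.1 + 0.2·0.8 = 0.24
P(low-risk | low deductible) = (0.8·0.1) / 0.24 = 0.08 / 0.24 = 0.333333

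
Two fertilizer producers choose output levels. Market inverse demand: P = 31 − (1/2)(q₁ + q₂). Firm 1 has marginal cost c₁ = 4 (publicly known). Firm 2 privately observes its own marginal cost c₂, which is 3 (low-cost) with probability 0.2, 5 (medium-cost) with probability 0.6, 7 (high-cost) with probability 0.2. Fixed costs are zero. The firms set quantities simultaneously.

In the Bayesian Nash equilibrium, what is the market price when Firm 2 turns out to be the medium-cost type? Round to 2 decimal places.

Firm 2 with cost c maximizes (31 − (1/2)(q₁+q₂) − c)·q₂, giving q₂(c) = (31 − c − (1/2)q₁).
E[c₂] = 0.2·3 + 0.6·5 + 0.2·7 = 5
Firm 1's FOC against E[q₂] yields q₁ = (31 − 2·4 + E[c₂])/(3/2) = (31 − 8 + 5)/(3/2) = 18.6667.
q₂(medium-cost) = 16.6667, so P = 31 − (1/2)·(18.6667 + 16.6667) = 13.3333.

13.33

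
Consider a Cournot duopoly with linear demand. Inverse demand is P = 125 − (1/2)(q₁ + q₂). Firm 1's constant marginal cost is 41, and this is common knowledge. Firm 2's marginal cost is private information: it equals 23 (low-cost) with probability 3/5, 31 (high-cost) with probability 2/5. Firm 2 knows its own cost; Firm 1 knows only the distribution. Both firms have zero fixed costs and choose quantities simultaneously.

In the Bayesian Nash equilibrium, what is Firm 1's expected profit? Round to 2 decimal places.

1064.14

Firm 2 with cost c maximizes (125 − (1/2)(q₁+q₂) − c)·q₂, giving q₂(c) = (125 − c − (1/2)q₁).
E[c₂] = 3/5·23 + 2/5·31 = 26.2
Firm 1's FOC against E[q₂] yields q₁ = (125 − 2·41 + E[c₂])/(3/2) = (125 − 82 + 26.2)/(3/2) = 46.1333.
E[P] = 125 − (1/2)·(q₁ + E[q₂]) = 64.0667; Firm 1's expected profit = (E[P] − 41)·q₁ = (64.0667 − 41)·46.1333 = 1064.14.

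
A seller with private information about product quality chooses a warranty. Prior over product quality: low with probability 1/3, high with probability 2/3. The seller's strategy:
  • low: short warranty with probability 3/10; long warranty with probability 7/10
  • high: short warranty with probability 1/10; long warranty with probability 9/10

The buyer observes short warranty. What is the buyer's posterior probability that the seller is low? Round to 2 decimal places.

0.60

P(short warranty) = (1/3)·(3/10) + (2/3)·(1/10) = 1/6
P(low | short warranty) = ((1/3)·(3/10)) / (1/6) = (1/10) / (1/6) = 3/5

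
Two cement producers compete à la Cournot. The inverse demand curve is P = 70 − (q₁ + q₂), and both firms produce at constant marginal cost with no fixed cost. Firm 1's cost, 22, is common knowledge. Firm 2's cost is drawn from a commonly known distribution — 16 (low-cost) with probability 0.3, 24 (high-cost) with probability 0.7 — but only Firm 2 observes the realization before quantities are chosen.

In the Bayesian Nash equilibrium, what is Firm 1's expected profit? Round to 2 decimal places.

251.75

Firm 2 with cost c maximizes (70 − (q₁+q₂) − c)·q₂, giving q₂(c) = (70 − c − q₁)/2.
E[c₂] = 0.3·16 + 0.7·24 = 21.6
Firm 1's FOC against E[q₂] yields q₁ = (70 − 2·22 + E[c₂])/3 = (70 − 44 + 21.6)/3 = 15.8667.
E[P] = 70 − (q₁ + E[q₂]) = 37.8667; Firm 1's expected profit = (E[P] − 22)·q₁ = (37.8667 − 22)·15.8667 = 251.751.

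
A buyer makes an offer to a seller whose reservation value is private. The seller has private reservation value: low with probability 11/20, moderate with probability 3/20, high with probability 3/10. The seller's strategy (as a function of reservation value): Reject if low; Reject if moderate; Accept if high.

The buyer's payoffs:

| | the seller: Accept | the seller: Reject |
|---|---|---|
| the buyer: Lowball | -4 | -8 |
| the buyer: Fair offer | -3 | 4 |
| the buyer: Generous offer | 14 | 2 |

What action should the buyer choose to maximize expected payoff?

Generous offer

Compute the buyer's expected payoff for each action, taking the expectation over the seller's type.
E[Lowball] = 11/20·(-8) + 3/20·(-8) + 3/10·(-4) = -34/5
E[Fair offer] = 11/20·(4) + 3/20·(4) + 3/10·(-3) = 19/10
E[Generous offer] = 11/20·(2) + 3/20·(2) + 3/10·(14) = 28/5
Best response: Generous offer (28/5 is the largest).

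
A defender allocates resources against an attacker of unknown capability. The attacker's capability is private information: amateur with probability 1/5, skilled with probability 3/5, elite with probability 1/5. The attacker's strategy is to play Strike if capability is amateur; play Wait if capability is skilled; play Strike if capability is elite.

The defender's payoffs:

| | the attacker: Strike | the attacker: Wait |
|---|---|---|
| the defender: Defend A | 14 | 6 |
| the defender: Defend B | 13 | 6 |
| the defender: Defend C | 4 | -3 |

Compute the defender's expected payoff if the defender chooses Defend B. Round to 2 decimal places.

8.80

E[Defend B] = 1/5·13 + 3/5·6 + 1/5·13 = 13/5 + 18/5 + 13/5 = 44/5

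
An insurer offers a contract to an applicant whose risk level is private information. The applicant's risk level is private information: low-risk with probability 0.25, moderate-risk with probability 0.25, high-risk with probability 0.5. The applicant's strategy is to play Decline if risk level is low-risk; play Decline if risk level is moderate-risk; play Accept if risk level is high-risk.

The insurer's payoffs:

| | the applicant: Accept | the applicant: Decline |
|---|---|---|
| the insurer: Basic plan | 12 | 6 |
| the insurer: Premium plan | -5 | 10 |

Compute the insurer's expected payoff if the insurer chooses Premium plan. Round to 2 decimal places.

Take the expectation over the applicant's risk level, weighting each type's action by its prior probability.
E[Premium plan] = 0.25·10 + 0.25·10 + 0.5·(-5) = 2.5 + 2.5 + (-2.5) = 2.5

2.50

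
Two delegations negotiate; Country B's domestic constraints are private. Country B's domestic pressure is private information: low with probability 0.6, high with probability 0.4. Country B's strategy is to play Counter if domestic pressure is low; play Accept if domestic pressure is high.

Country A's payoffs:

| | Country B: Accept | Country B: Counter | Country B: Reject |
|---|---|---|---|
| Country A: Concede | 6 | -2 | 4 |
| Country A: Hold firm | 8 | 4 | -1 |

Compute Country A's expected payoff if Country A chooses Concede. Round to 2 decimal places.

1.20

E[Concede] = 0.6·(-2) + 0.4·6 = (-1.2) + 2.4 = 1.2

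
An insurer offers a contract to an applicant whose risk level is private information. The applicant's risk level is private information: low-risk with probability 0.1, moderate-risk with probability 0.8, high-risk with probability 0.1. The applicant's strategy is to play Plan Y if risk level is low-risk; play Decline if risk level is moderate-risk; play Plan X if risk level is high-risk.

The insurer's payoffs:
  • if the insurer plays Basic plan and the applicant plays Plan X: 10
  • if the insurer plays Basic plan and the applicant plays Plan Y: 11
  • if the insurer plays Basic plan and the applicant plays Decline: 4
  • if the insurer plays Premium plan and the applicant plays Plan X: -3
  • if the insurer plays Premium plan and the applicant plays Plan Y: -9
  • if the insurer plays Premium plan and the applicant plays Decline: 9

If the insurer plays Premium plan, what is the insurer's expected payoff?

Take the expectation over the applicant's risk level, weighting each type's action by its prior probability.
E[Premium plan] = 0.1·(-9) + 0.8·9 + 0.1·(-3) = (-0.9) + 7.2 + (-0.3) = 6

6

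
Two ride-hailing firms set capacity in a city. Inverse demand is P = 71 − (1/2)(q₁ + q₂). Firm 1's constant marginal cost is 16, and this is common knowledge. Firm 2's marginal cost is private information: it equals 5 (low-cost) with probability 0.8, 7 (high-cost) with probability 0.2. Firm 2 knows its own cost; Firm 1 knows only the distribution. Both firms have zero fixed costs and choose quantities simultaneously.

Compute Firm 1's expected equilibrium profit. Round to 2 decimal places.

438.08

Firm 2 with cost c maximizes (71 − (1/2)(q₁+q₂) − c)·q₂, giving q₂(c) = (71 − c − (1/2)q₁).
E[c₂] = 0.8·5 + 0.2·7 = 5.4
Firm 1's FOC against E[q₂] yields q₁ = (71 − 2·16 + E[c₂])/(3/2) = (71 − 32 + 5.4)/(3/2) = 29.6.
E[P] = 71 − (1/2)·(q₁ + E[q₂]) = 30.8; Firm 1's expected profit = (E[P] − 16)·q₁ = (30.8 − 16)·29.6 = 438.08.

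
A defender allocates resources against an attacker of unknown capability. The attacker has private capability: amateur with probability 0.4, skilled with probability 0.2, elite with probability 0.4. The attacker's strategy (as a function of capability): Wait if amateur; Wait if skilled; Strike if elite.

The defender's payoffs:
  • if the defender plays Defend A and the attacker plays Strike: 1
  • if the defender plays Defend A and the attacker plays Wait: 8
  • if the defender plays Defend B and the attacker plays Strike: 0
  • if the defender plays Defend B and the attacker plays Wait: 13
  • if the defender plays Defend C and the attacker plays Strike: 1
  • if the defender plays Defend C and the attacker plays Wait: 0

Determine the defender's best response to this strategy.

Compute the defender's expected payoff for each action, taking the expectation over the attacker's type.
E[Defend A] = 0.4·(8) + 0.2·(8) + 0.4·(1) = 5.2
E[Defend B] = 0.4·(13) + 0.2·(13) + 0.4·(0) = 7.8
E[Defend C] = 0.4·(0) + 0.2·(0) + 0.4·(1) = 0.4
Best response: Defend B (7.8 is the largest).

Defend B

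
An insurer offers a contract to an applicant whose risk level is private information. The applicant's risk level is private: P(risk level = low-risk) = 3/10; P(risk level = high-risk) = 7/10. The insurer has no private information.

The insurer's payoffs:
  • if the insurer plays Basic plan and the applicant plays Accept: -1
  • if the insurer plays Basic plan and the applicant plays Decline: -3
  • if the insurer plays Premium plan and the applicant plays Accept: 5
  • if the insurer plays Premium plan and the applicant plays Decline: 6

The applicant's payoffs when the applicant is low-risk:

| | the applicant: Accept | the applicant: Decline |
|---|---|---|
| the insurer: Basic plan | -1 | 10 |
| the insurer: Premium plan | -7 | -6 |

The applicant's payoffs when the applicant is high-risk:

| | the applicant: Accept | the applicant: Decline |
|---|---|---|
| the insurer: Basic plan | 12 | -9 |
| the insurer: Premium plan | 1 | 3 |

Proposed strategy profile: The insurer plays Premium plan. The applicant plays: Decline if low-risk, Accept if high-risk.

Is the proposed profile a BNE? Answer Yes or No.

No

The insurer plays Premium plan: E[Premium plan] = 3/10·(6) + 7/10·(5) = 53/10; E[Basic plan] = -8/5. Best-responding. ✓
The applicant (risk level low-risk), facing Premium plan: Accept gives -7, Decline gives -6. Proposed Decline is best. ✓
The applicant (risk level high-risk), facing Premium plan: Accept gives 1, Decline gives 3. Proposed Accept is not best — profitable deviation exists. ✗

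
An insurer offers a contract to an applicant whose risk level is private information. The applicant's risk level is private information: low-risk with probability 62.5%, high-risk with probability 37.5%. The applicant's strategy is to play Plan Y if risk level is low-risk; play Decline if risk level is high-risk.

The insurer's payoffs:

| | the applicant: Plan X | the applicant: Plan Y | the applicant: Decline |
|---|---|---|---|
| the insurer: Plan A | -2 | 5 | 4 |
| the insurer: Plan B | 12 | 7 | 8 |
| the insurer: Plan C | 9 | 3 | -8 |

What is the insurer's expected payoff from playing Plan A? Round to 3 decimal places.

4.625

Take the expectation over the applicant's risk level, weighting each type's action by its prior probability.
E[Plan A] = 0.625·5 + 0.375·4 = 3.125 + 1.5 = 4.625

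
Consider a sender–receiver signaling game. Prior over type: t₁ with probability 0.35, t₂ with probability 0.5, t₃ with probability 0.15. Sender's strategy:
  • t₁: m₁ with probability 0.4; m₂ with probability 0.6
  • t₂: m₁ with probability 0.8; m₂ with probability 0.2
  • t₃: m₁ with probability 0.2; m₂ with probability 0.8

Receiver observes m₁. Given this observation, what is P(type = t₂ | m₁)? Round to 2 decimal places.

0.70

P(m₁) = 0.35·0.4 + 0.5·0.8 + 0.15·0.2 = 0.57
P(t₂ | m₁) = (0.5·0.8) / 0.57 = 0.4 / 0.57 = 0.701754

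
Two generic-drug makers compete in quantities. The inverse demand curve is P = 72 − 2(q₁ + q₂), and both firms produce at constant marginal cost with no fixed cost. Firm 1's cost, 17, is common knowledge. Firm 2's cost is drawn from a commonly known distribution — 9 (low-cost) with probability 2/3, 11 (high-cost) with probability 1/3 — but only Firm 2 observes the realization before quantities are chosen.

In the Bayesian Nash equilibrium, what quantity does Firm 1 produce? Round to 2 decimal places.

7.94

Type-c best response for Firm 2: q₂(c) = (72 − c)/4 − q₁/2.
Firm 1 maximizes expected profit; its first-order condition is 72 − 4q₁ − 2E[q₂] − 17 = 0.
Substituting E[q₂] and solving: E[c₂] = 9.66667, so q₁ = (72 − 2·17 + 9.66667)/6 = 7.94444.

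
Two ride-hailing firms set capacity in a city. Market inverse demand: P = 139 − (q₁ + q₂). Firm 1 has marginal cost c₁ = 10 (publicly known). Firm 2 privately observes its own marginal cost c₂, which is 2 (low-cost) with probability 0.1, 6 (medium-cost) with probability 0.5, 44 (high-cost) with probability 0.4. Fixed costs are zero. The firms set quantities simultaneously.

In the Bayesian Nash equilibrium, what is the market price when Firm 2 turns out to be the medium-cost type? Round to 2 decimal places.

49.20

Firm 2 with cost c maximizes (139 − (q₁+q₂) − c)·q₂, giving q₂(c) = (139 − c − q₁)/2.
E[c₂] = 0.1·2 + 0.5·6 + 0.4·44 = 20.8
Firm 1's FOC against E[q₂] yields q₁ = (139 − 2·10 + E[c₂])/3 = (139 − 20 + 20.8)/3 = 46.6.
q₂(medium-cost) = 43.2, so P = 139 − (46.6 + 43.2) = 49.2.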